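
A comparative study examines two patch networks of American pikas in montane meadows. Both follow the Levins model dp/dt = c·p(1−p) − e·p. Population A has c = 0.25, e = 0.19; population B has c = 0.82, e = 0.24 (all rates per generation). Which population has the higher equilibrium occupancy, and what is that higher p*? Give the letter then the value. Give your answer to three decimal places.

A: p*_A = 1 − 0.19/0.25 = 0.2400.
B: p*_B = 1 − 0.24/0.82 = 0.7073.
B is higher at 0.7073.

B, 0.707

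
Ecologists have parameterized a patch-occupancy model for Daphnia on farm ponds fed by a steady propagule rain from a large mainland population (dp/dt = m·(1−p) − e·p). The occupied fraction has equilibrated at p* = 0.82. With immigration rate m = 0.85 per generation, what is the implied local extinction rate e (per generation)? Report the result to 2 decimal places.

0.19

At equilibrium m(1−p*) = e·p*, so e = m(1−p*)/p*.
e = 0.85 × 0.1800 / 0.82 = 0.1866.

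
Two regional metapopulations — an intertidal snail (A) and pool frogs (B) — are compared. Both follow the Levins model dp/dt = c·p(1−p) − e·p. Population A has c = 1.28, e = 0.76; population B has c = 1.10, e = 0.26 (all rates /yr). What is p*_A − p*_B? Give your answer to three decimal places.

-0.357

A: p*_A = 1 − 0.76/1.28 = 0.4062.
B: p*_B = 1 − 0.26/1.10 = 0.7636.
p*_A − p*_B = 0.4062 − 0.7636 = -0.3574.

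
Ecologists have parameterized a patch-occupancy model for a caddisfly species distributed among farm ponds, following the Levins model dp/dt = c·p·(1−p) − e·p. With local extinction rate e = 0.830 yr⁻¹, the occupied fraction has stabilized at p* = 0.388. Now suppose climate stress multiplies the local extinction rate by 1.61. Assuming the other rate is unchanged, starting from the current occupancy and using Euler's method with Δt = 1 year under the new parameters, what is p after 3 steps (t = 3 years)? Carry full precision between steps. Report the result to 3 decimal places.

0.120

Balance c(1−p*) = e gives c = e/(1 − 0.38800) = 0.830/0.61200 = 1.35621.
Starting from p₀ = 0.38800; update p ← p + (dp/dt)·Δt with the new parameters.
step 1: Δp = -0.19644, p = 0.19156
step 2: Δp = -0.04595, p = 0.14561
step 3: Δp = -0.02585, p = 0.11975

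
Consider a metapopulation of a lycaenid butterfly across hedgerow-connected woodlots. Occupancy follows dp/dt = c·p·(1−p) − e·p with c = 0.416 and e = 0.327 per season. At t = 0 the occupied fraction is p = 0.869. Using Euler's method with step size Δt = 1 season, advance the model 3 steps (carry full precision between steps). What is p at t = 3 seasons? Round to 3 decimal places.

0.455

Update rule: p ← p + [c·p·(1−p) − e·p]·Δt with Δt = 1.
p: 0.86900 → 0.63219  (Δp = -0.23681)
p: 0.63219 → 0.52220  (Δp = -0.11000)
p: 0.52220 → 0.45523  (Δp = -0.06696)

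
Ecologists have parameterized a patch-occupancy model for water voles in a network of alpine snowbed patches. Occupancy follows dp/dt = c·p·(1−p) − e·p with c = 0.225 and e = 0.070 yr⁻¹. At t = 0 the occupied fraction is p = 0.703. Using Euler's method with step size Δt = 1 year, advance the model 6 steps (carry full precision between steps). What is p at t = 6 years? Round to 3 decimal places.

0.694

Update rule: p ← p + [c·p·(1−p) − e·p]·Δt with Δt = 1.
step 1: Δp = -0.00223, p = 0.70077
step 2: Δp = -0.00187, p = 0.69889
step 3: Δp = -0.00157, p = 0.69732
step 4: Δp = -0.00132, p = 0.69600
step 5: Δp = -0.00111, p = 0.69489
step 6: Δp = -0.00094, p = 0.69395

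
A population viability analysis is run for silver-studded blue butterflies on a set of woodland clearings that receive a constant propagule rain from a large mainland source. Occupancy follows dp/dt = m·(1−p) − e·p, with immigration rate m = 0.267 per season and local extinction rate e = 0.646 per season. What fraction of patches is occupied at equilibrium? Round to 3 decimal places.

At equilibrium the propagule rain into empty patches balances local extinction: m(1−p*) = e·p*.
p* = m/(m+e) = 0.267/(0.267+0.646) = 0.267/0.9130 = 0.2924.

0.292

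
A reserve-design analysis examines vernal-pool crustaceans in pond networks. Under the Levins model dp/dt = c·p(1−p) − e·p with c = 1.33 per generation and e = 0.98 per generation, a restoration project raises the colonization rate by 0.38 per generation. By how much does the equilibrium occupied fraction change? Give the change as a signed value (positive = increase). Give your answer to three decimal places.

0.164

Before: p* = 1 − 0.98/1.33 = 0.2632.
After the change, c = 1.71, e = 0.98, so p* = 1 − 0.98/1.71 = 0.4269.
Δp* = 0.4269 − 0.2632 = +0.1637.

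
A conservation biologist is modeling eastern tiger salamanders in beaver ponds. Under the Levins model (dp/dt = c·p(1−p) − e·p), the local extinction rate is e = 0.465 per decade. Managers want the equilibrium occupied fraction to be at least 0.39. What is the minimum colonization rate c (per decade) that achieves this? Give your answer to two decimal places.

0.76

p* = 1 − e/c ≥ 0.39 requires e/c ≤ 0.6100, i.e. c ≥ e/0.6100.
c_min = 0.465/0.6100 = 0.7623.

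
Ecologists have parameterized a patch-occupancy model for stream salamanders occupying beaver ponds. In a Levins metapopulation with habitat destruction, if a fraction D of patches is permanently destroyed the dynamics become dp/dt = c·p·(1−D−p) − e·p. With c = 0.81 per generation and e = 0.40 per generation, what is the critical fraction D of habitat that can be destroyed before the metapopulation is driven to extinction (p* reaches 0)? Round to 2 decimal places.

The nontrivial equilibrium is p* = (1−D) − e/c; extinction occurs when this hits zero.
So D_crit = 1 − e/c = 1 − 0.40/0.81 = 1 − 0.4938 = 0.5062.
This equals the undisturbed p*, a classic result of Lande's extension.

0.51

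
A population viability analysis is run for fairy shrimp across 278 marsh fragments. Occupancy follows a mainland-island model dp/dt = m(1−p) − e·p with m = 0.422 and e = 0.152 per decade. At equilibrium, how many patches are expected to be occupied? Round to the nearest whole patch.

204

p* = m/(m+e) = 0.422/0.5740 = 0.7352.
Expected occupied patches = N × p* = 278 × 0.7352 = 204.38 ≈ 204.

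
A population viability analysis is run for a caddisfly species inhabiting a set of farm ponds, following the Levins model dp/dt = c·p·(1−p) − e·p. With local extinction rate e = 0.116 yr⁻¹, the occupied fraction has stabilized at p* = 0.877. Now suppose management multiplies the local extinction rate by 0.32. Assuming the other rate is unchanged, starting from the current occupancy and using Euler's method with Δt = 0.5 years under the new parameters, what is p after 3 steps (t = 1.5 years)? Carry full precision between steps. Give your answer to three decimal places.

Balance c(1−p*) = e gives c = e/(1 − 0.87700) = 0.116/0.12300 = 0.94309.
Starting from p₀ = 0.87700; update p ← p + (dp/dt)·Δt with the new parameters.
  1  |  dp/dt·Δt = +0.034589  |  p_1 = 0.911589
  2  |  dp/dt·Δt = +0.021085  |  p_2 = 0.932674
  3  |  dp/dt·Δt = +0.012299  |  p_3 = 0.944973

0.945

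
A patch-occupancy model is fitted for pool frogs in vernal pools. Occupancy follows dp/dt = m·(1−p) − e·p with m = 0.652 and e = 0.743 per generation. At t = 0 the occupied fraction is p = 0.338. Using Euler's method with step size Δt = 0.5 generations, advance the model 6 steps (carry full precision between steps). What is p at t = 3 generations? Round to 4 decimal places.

Update rule: p ← p + [m·(1−p) − e·p]·Δt with Δt = 0.5.
  1  |  dp/dt·Δt = +0.090245  |  p_1 = 0.428245
  2  |  dp/dt·Δt = +0.027299  |  p_2 = 0.455544
  3  |  dp/dt·Δt = +0.008258  |  p_3 = 0.463802
  4  |  dp/dt·Δt = +0.002498  |  p_4 = 0.466300
  5  |  dp/dt·Δt = +0.000756  |  p_5 = 0.467056
  6  |  dp/dt·Δt = +0.000229  |  p_6 = 0.467284

0.4673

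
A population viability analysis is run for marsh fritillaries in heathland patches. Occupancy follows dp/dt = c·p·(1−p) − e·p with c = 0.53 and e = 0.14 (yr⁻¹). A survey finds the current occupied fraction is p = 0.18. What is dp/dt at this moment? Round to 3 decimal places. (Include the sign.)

0.053

Colonization term: c·p·(1−p) = 0.53×0.18×0.8200 = 0.07823.
Extinction term: e·p = 0.02520.
dp/dt = 0.07823 − 0.02520 = 0.05303.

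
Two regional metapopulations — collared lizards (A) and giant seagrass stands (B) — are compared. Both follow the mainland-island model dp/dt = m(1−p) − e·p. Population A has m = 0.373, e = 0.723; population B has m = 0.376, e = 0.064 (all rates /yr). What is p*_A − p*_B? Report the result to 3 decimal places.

A: p*_A = m/(m+e) = 0.373/1.0960 = 0.3403.
B: p*_B = 0.376/0.4400 = 0.8545.
p*_A − p*_B = 0.3403 − 0.8545 = -0.5142.

-0.514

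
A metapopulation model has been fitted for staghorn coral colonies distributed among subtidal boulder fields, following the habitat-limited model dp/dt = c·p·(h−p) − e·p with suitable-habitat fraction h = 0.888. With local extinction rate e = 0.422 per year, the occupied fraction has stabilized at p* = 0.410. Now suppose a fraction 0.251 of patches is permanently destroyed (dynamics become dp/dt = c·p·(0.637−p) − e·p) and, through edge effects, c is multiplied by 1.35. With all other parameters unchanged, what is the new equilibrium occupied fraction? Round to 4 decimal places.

Balance c(h−p*) = e gives c = e/(0.888 − 0.41000) = 0.422/0.47800 = 0.88285.
New p* = 0.637 − e/c = 0.637 − 0.42200/1.19185 = 0.28293.

0.2829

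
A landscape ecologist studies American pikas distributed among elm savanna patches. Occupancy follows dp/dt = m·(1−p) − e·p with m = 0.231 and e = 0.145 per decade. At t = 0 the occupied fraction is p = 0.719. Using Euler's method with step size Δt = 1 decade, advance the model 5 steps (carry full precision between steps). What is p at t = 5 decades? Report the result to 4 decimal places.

Update rule: p ← p + [m·(1−p) − e·p]·Δt with Δt = 1.
p: 0.71900 → 0.67966  (Δp = -0.03934)
p: 0.67966 → 0.65511  (Δp = -0.02455)
p: 0.65511 → 0.63979  (Δp = -0.01532)
p: 0.63979 → 0.63023  (Δp = -0.00956)
p: 0.63023 → 0.62426  (Δp = -0.00597)

0.6243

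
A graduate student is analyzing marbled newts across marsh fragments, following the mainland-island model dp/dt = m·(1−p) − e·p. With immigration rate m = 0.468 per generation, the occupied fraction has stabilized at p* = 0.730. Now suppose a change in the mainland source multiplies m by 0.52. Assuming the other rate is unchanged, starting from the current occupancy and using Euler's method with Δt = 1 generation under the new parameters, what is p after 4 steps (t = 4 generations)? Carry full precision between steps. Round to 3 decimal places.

0.601

Balance m(1−p*) = e·p* gives e = m(1−p*)/p* = 0.468×0.27000/0.73000 = 0.17310.
Starting from p₀ = 0.73000; update p ← p + (dp/dt)·Δt with the new parameters.
t = 1: p = 0.73000 + (-0.06065) = 0.66935
t = 2: p = 0.66935 + (-0.03539) = 0.63395
t = 3: p = 0.63395 + (-0.02065) = 0.61330
t = 4: p = 0.61330 + (-0.01205) = 0.60125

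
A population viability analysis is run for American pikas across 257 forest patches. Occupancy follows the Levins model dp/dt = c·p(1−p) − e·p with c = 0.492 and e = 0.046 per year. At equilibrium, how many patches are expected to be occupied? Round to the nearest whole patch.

233

p* = 1 − e/c = 1 − 0.046/0.492 = 0.9065.
Expected occupied patches = N × p* = 257 × 0.9065 = 232.97 ≈ 233.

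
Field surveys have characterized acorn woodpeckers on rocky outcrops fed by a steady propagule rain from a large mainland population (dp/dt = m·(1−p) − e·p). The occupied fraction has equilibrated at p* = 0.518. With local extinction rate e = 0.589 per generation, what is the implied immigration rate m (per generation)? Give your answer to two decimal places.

0.63

At equilibrium m(1−p*) = e·p*, so m = e·p*/(1−p*).
m = 0.589 × 0.518 / 0.4820 = 0.3051/0.4820 = 0.6330.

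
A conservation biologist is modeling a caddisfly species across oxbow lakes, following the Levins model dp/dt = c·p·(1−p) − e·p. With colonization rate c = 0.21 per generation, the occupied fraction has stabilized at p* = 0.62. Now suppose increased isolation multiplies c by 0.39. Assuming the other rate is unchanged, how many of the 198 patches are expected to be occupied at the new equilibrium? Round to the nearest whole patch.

5

Balance c(1−p*) = e gives e = 0.21×(1 − 0.62000) = 0.07980.
New p* = 1 − e/c = 1 − 0.07980/0.08190 = 0.02564.
Expected occupied = 198 × 0.02564 = 5.08 ≈ 5.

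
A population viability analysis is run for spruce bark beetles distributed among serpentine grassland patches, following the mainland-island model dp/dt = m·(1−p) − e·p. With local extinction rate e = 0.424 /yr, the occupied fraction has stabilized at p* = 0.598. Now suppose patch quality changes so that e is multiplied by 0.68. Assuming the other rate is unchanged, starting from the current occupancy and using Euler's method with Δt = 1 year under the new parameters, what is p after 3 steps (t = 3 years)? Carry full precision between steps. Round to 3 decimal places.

0.686

Balance m(1−p*) = e·p* gives m = e·p*/(1−p*) = 0.424×0.59800/0.40200 = 0.63073.
Starting from p₀ = 0.59800; update p ← p + (dp/dt)·Δt with the new parameters.
p: 0.59800 → 0.67914  (Δp = +0.08114)
p: 0.67914 → 0.68570  (Δp = +0.00657)
p: 0.68570 → 0.68624  (Δp = +0.00053)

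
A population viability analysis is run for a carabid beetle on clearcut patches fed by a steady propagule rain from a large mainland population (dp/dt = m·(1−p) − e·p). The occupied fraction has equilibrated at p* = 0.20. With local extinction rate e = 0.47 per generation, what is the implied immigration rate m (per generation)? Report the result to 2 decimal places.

0.12

At equilibrium m(1−p*) = e·p*, so m = e·p*/(1−p*).
m = 0.47 × 0.20 / 0.8000 = 0.0940/0.8000 = 0.1175.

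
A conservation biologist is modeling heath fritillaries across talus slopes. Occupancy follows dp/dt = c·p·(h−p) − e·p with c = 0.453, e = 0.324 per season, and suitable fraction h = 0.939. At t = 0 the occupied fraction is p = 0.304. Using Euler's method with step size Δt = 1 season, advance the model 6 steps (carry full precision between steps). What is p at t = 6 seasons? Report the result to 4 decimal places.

Update rule: p ← p + [c·p·(h−p) − e·p]·Δt with Δt = 1.
  1  |  dp/dt·Δt = -0.011049  |  p_1 = 0.292951
  2  |  dp/dt·Δt = -0.009181  |  p_2 = 0.283770
  3  |  dp/dt·Δt = -0.007713  |  p_3 = 0.276057
  4  |  dp/dt·Δt = -0.006539  |  p_4 = 0.269518
  5  |  dp/dt·Δt = -0.005586  |  p_5 = 0.263932
  6  |  dp/dt·Δt = -0.004802  |  p_6 = 0.259130

0.2591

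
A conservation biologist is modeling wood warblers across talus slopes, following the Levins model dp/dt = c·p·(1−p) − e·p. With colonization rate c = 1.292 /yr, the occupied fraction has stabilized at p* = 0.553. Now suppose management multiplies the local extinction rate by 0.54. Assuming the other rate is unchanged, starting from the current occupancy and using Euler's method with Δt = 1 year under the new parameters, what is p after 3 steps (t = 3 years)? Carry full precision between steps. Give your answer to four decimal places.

Balance c(1−p*) = e gives e = 1.292×(1 − 0.55300) = 0.57752.
Starting from p₀ = 0.55300; update p ← p + (dp/dt)·Δt with the new parameters.
  1  |  dp/dt·Δt = +0.146911  |  p_1 = 0.699911
  2  |  dp/dt·Δt = +0.053090  |  p_2 = 0.753001
  3  |  dp/dt·Δt = +0.005467  |  p_3 = 0.758468

0.7585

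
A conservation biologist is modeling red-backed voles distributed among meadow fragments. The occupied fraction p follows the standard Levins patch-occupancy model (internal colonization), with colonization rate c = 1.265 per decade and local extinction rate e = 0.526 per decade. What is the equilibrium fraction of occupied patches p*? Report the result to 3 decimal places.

0.584

Setting dp/dt = 0 and dividing through by p* gives c·(1−p*) = e.
So p* = 1 − e/c = 1 − 0.526/1.265 = 1 − 0.4158 = 0.5842.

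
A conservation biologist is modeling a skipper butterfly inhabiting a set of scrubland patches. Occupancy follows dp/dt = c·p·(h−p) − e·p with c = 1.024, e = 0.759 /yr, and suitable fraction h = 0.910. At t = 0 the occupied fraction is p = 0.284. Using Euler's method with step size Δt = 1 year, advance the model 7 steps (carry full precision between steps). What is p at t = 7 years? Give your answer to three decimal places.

Update rule: p ← p + [c·p·(h−p) − e·p]·Δt with Δt = 1.
  1  |  dp/dt·Δt = -0.033505  |  p_1 = 0.250495
  2  |  dp/dt·Δt = -0.020958  |  p_2 = 0.229537
  3  |  dp/dt·Δt = -0.014278  |  p_3 = 0.215258
  4  |  dp/dt·Δt = -0.010243  |  p_4 = 0.205015
  5  |  dp/dt·Δt = -0.007605  |  p_5 = 0.197410
  6  |  dp/dt·Δt = -0.005786  |  p_6 = 0.191624
  7  |  dp/dt·Δt = -0.004481  |  p_7 = 0.187144

0.187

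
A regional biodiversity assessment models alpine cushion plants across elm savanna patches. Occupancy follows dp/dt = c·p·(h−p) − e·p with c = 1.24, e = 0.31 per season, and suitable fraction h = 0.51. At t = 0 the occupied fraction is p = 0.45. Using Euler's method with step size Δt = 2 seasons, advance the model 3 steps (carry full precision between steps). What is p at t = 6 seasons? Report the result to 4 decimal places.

0.2566

Update rule: p ← p + [c·p·(h−p) − e·p]·Δt with Δt = 2.
  1  |  dp/dt·Δt = -0.212040  |  p_1 = 0.237960
  2  |  dp/dt·Δt = +0.013007  |  p_2 = 0.250967
  3  |  dp/dt·Δt = +0.005622  |  p_3 = 0.256589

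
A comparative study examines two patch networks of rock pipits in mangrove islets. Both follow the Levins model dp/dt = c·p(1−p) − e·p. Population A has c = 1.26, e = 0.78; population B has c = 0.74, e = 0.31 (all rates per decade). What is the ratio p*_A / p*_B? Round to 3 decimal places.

0.656

A: p*_A = 1 − 0.78/1.26 = 0.3810.
B: p*_B = 1 − 0.31/0.74 = 0.5811.
p*_A / p*_B = 0.3810/0.5811 = 0.6556.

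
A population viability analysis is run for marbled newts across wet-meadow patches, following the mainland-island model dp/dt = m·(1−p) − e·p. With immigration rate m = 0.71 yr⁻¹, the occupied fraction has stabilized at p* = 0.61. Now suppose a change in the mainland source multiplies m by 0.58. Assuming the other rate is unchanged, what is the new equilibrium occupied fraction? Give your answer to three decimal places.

Balance m(1−p*) = e·p* gives e = m(1−p*)/p* = 0.71×0.39000/0.61000 = 0.45393.
New p* = m/(m+e) = 0.41180/(0.41180+0.45393) = 0.47567.

0.476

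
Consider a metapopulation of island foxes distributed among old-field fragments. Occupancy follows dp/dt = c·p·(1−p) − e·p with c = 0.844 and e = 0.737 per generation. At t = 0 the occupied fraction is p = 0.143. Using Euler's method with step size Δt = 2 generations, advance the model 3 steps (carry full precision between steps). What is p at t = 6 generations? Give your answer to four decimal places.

0.1340

Update rule: p ← p + [c·p·(1−p) − e·p]·Δt with Δt = 2.
  1  |  dp/dt·Δt = -0.003916  |  p_1 = 0.139084
  2  |  dp/dt·Δt = -0.002889  |  p_2 = 0.136195
  3  |  dp/dt·Δt = -0.002165  |  p_3 = 0.134030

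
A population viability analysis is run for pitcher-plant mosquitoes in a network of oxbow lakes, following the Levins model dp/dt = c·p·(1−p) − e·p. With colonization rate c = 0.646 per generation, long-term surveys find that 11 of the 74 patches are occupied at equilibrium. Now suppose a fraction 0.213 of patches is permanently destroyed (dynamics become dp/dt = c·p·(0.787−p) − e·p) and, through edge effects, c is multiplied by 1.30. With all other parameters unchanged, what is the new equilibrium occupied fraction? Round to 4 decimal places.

0.1321

Observed p* = 11/74 = 0.14865.
Balance c(1−p*) = e gives e = 0.646×(1 − 0.14865) = 0.54997.
New p* = 0.787 − e/c = 0.787 − 0.54997/0.83980 = 0.13212.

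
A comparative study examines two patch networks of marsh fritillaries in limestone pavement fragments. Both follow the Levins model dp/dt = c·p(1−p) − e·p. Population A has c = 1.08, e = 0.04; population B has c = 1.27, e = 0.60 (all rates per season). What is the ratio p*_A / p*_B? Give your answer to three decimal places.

A: p*_A = 1 − 0.04/1.08 = 0.9630.
B: p*_B = 1 − 0.60/1.27 = 0.5276.
p*_A / p*_B = 0.9630/0.5276 = 1.8253.

1.825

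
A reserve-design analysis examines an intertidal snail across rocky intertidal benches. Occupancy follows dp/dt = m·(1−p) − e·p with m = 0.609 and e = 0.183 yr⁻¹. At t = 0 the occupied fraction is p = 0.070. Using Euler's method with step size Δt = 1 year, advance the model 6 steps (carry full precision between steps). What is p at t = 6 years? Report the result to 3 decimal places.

0.769

Update rule: p ← p + [m·(1−p) − e·p]·Δt with Δt = 1.
  1  |  dp/dt·Δt = +0.553560  |  p_1 = 0.623560
  2  |  dp/dt·Δt = +0.115140  |  p_2 = 0.738700
  3  |  dp/dt·Δt = +0.023949  |  p_3 = 0.762650
  4  |  dp/dt·Δt = +0.004981  |  p_4 = 0.767631
  5  |  dp/dt·Δt = +0.001036  |  p_5 = 0.768667
  6  |  dp/dt·Δt = +0.000216  |  p_6 = 0.768883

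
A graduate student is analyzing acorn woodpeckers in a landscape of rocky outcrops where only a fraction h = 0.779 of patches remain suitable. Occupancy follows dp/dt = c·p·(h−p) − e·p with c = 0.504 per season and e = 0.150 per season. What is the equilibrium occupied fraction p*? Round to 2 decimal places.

Setting dp/dt = 0 and dividing by p* gives c·(h−p*) = e.
So p* = h − e/c = 0.779 − 0.150/0.504 = 0.779 − 0.2976 = 0.4814.

0.48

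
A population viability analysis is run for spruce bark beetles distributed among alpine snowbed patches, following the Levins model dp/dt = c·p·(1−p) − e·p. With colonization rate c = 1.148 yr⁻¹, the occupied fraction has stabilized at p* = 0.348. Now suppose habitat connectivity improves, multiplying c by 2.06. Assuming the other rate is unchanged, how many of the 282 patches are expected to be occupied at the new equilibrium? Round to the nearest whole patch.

Balance c(1−p*) = e gives e = 1.148×(1 − 0.34800) = 0.74850.
New p* = 1 − e/c = 1 − 0.74850/2.36488 = 0.68349.
Expected occupied = 282 × 0.68349 = 192.74 ≈ 193.

193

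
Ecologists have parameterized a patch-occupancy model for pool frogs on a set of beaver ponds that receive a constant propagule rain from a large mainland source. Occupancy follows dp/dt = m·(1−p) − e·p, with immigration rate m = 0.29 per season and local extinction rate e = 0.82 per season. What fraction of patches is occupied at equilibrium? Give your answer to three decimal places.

0.261

Setting dp/dt = 0: m − m·p* = e·p*, so m = (m+e)·p*.
p* = m/(m+e) = 0.29/(0.29+0.82) = 0.29/1.1100 = 0.2613.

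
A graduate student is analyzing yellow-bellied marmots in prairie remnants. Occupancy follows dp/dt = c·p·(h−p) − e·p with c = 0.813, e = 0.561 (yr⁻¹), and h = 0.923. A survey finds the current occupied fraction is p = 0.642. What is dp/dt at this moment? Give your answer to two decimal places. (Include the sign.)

Colonization term: c·p·(h−p) = 0.813×0.642×0.2810 = 0.14667.
Extinction term: e·p = 0.36016.
dp/dt = 0.14667 − 0.36016 = -0.21350.

-0.21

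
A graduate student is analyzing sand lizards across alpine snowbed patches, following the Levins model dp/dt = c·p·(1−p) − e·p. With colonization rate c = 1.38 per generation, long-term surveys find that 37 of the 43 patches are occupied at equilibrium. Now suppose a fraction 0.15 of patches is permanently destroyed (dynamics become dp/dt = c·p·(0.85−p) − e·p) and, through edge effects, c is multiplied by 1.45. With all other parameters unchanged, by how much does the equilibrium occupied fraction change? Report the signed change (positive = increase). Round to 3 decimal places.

Observed p* = 37/43 = 0.86047.
Balance c(1−p*) = e gives e = 1.38×(1 − 0.86047) = 0.19255.
New p* = 0.85 − e/c = 0.85 − 0.19255/2.00100 = 0.75377.
Δp* = 0.75377 − 0.86047 = -0.10670.

-0.107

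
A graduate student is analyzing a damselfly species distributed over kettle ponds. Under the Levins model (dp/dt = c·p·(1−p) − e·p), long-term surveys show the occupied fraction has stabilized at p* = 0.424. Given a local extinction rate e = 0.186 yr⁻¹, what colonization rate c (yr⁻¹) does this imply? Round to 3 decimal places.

At equilibrium c(1−p*) = e, so c = e/(1−p*).
c = 0.186/(1 − 0.424) = 0.186/0.5760 = 0.3229.

0.323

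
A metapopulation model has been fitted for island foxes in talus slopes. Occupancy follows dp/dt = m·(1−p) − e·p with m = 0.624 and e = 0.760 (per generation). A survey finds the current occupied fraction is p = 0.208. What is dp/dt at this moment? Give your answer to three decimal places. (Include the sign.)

0.336

Colonization term: m·(1−p) = 0.624×0.7920 = 0.49421.
Extinction term: e·p = 0.15808.
dp/dt = 0.49421 − 0.15808 = 0.33613.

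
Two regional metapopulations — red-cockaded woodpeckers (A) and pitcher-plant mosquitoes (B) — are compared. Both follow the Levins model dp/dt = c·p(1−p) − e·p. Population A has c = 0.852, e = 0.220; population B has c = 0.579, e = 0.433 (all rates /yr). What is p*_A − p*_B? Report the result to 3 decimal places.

A: p*_A = 1 − 0.220/0.852 = 0.7418.
B: p*_B = 1 − 0.433/0.579 = 0.2522.
p*_A − p*_B = 0.7418 − 0.2522 = 0.4896.

0.490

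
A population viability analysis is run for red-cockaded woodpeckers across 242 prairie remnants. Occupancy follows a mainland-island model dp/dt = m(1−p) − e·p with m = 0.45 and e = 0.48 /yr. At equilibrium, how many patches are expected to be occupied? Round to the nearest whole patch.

117

p* = m/(m+e) = 0.45/0.9300 = 0.4839.
Expected occupied patches = N × p* = 242 × 0.4839 = 117.10 ≈ 117.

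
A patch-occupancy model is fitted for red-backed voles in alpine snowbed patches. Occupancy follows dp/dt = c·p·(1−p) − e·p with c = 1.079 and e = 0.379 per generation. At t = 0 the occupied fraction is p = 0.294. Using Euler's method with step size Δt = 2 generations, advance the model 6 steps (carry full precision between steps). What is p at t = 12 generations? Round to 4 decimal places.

Update rule: p ← p + [c·p·(1−p) − e·p]·Δt with Δt = 2.
p: 0.29400 → 0.51907  (Δp = +0.22507)
p: 0.51907 → 0.66433  (Δp = +0.14526)
p: 0.66433 → 0.64199  (Δp = -0.02234)
p: 0.64199 → 0.65135  (Δp = +0.00936)
p: 0.65135 → 0.64769  (Δp = -0.00366)
p: 0.64769 → 0.64917  (Δp = +0.00148)

0.6492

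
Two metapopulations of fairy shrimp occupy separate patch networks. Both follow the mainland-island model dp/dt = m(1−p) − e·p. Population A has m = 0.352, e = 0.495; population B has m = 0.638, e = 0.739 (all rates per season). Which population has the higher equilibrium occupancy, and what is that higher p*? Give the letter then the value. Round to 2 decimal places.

B, 0.46

A: p*_A = m/(m+e) = 0.352/0.8470 = 0.4156.
B: p*_B = 0.638/1.3770 = 0.4633.
B is higher at 0.4633.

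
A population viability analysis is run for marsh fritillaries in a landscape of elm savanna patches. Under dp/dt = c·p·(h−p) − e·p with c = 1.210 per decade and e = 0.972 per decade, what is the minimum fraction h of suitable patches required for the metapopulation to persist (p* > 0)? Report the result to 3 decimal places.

0.803

p* = h − e/c is positive only when h > e/c.
h_min = e/c = 0.972/1.210 = 0.8033.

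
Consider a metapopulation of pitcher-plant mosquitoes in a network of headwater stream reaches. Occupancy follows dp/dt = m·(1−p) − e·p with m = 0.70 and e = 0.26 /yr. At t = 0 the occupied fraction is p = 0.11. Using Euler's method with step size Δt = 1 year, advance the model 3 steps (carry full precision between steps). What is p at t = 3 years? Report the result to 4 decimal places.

Update rule: p ← p + [m·(1−p) − e·p]·Δt with Δt = 1.
  1  |  dp/dt·Δt = +0.594400  |  p_1 = 0.704400
  2  |  dp/dt·Δt = +0.023776  |  p_2 = 0.728176
  3  |  dp/dt·Δt = +0.000951  |  p_3 = 0.729127

0.7291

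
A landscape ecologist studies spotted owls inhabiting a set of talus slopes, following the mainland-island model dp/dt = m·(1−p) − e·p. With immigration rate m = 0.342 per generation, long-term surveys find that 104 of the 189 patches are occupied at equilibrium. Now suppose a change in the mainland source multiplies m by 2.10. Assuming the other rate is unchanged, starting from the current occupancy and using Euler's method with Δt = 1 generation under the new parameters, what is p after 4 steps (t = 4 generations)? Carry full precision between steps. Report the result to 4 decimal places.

0.7198

Observed p* = 104/189 = 0.55026.
Balance m(1−p*) = e·p* gives e = m(1−p*)/p* = 0.342×0.44974/0.55026 = 0.27952.
Starting from p₀ = 0.55026; update p ← p + (dp/dt)·Δt with the new parameters.
p: 0.55026 → 0.71946  (Δp = +0.16919)
p: 0.71946 → 0.71984  (Δp = +0.00039)
p: 0.71984 → 0.71984  (Δp = +0.00000)
p: 0.71984 → 0.71984  (Δp = +0.00000)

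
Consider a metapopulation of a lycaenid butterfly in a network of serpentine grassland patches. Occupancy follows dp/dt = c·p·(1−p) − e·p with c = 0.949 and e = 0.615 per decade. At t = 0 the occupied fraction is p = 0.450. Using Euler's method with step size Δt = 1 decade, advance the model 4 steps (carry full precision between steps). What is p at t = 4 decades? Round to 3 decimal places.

Update rule: p ← p + [c·p·(1−p) − e·p]·Δt with Δt = 1.
  1  |  dp/dt·Δt = -0.041872  |  p_1 = 0.408128
  2  |  dp/dt·Δt = -0.021759  |  p_2 = 0.386369
  3  |  dp/dt·Δt = -0.012620  |  p_3 = 0.373749
  4  |  dp/dt·Δt = -0.007732  |  p_4 = 0.366017

0.366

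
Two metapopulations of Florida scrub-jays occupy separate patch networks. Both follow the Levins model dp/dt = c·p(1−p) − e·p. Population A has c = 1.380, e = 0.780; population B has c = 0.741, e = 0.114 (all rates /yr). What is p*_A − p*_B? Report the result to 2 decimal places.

-0.41

A: p*_A = 1 − 0.780/1.380 = 0.4348.
B: p*_B = 1 − 0.114/0.741 = 0.8462.
p*_A − p*_B = 0.4348 − 0.8462 = -0.4114.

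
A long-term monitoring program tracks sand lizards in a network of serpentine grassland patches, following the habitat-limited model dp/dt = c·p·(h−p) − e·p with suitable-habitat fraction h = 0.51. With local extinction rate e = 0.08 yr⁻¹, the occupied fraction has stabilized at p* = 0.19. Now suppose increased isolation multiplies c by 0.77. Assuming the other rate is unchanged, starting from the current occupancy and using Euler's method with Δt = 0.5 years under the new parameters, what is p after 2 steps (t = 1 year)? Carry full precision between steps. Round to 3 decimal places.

Balance c(h−p*) = e gives c = e/(0.51 − 0.19000) = 0.08/0.32000 = 0.25000.
Starting from p₀ = 0.19000; update p ← p + (dp/dt)·Δt with the new parameters.
step 1: Δp = -0.00175, p = 0.18825
step 2: Δp = -0.00170, p = 0.18655

0.187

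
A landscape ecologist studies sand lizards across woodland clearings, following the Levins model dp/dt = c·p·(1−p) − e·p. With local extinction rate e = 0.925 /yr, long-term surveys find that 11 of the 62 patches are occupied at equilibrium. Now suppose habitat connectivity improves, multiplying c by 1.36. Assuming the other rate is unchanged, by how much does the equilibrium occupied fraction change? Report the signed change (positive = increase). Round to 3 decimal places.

Observed p* = 11/62 = 0.17742.
Balance c(1−p*) = e gives c = e/(1 − 0.17742) = 0.925/0.82258 = 1.12451.
New p* = 1 − e/c = 1 − 0.92500/1.52933 = 0.39516.
Δp* = 0.39516 − 0.17742 = +0.21774.

0.218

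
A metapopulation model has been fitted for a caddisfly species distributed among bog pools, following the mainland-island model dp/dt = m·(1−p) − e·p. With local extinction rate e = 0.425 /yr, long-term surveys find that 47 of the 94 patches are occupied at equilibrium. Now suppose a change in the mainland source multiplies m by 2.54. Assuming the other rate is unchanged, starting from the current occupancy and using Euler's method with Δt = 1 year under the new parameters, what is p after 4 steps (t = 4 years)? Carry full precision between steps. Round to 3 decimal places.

Observed p* = 47/94 = 0.50000.
Balance m(1−p*) = e·p* gives m = e·p*/(1−p*) = 0.425×0.50000/0.50000 = 0.42500.
Starting from p₀ = 0.50000; update p ← p + (dp/dt)·Δt with the new parameters.
t = 1: p = 0.50000 + (+0.32725) = 0.82725
t = 2: p = 0.82725 + (-0.16510) = 0.66215
t = 3: p = 0.66215 + (+0.08329) = 0.74544
t = 4: p = 0.74544 + (-0.04202) = 0.70342

0.703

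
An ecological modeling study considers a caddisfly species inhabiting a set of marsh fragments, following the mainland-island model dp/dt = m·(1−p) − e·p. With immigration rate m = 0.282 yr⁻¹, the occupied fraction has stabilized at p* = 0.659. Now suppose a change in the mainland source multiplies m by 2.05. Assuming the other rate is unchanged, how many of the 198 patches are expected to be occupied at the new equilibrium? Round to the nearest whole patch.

158

Balance m(1−p*) = e·p* gives e = m(1−p*)/p* = 0.282×0.34100/0.65900 = 0.14592.
New p* = m/(m+e) = 0.57810/(0.57810+0.14592) = 0.79846.
Expected occupied = 198 × 0.79846 = 158.10 ≈ 158.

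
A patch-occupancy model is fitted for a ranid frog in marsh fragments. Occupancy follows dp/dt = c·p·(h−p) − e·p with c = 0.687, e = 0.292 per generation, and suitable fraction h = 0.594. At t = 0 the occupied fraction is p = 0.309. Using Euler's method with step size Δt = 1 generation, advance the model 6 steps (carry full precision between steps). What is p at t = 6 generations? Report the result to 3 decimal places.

0.213

Update rule: p ← p + [c·p·(h−p) − e·p]·Δt with Δt = 1.
t = 1: p = 0.30900 + (-0.02973) = 0.27927
t = 2: p = 0.27927 + (-0.02116) = 0.25811
t = 3: p = 0.25811 + (-0.01581) = 0.24230
t = 4: p = 0.24230 + (-0.01221) = 0.23009
t = 5: p = 0.23009 + (-0.00966) = 0.22043
t = 6: p = 0.22043 + (-0.00779) = 0.21264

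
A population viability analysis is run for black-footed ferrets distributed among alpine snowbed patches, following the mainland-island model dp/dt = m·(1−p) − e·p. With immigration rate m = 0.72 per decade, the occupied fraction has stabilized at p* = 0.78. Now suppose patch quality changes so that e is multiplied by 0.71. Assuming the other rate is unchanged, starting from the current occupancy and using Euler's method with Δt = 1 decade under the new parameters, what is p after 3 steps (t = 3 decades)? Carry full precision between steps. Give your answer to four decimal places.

Balance m(1−p*) = e·p* gives e = m(1−p*)/p* = 0.72×0.22000/0.78000 = 0.20308.
Starting from p₀ = 0.78000; update p ← p + (dp/dt)·Δt with the new parameters.
step 1: Δp = +0.04594, p = 0.82594
step 2: Δp = +0.00624, p = 0.83217
step 3: Δp = +0.00085, p = 0.83302

0.8330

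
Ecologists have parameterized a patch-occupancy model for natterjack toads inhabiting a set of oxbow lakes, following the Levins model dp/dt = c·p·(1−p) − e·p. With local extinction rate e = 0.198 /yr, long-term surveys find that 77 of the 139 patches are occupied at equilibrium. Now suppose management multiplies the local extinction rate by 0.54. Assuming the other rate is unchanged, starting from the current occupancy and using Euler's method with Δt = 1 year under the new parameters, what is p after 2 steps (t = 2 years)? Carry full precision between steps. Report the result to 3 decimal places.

Observed p* = 77/139 = 0.55396.
Balance c(1−p*) = e gives c = e/(1 − 0.55396) = 0.198/0.44604 = 0.44390.
Starting from p₀ = 0.55396; update p ← p + (dp/dt)·Δt with the new parameters.
p: 0.55396 → 0.60441  (Δp = +0.05045)
p: 0.60441 → 0.64592  (Δp = +0.04151)

0.646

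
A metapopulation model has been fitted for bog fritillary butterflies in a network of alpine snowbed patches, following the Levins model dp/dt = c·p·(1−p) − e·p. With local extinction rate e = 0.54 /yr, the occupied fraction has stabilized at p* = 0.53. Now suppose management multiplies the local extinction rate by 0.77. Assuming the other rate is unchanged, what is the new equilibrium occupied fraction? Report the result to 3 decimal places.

0.638

Balance c(1−p*) = e gives c = e/(1 − 0.53000) = 0.54/0.47000 = 1.14894.
New p* = 1 − e/c = 1 − 0.41580/1.14894 = 0.63810.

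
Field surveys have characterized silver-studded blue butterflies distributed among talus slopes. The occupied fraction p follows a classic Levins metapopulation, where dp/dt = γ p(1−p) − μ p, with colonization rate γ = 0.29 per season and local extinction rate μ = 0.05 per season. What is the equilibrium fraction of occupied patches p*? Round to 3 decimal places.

0.828

Setting dp/dt = 0 and dividing through by p* gives γ·(1−p*) = μ.
So p* = 1 − μ/γ = 1 − 0.05/0.29 = 1 − 0.1724 = 0.8276.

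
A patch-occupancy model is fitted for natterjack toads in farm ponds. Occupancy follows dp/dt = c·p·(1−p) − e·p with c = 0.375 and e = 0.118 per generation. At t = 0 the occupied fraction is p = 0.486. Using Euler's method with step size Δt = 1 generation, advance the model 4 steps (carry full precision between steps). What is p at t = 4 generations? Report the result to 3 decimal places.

0.604

Update rule: p ← p + [c·p·(1−p) − e·p]·Δt with Δt = 1.
  1  |  dp/dt·Δt = +0.036328  |  p_1 = 0.522328
  2  |  dp/dt·Δt = +0.031928  |  p_2 = 0.554257
  3  |  dp/dt·Δt = +0.027244  |  p_3 = 0.581501
  4  |  dp/dt·Δt = +0.022642  |  p_4 = 0.604143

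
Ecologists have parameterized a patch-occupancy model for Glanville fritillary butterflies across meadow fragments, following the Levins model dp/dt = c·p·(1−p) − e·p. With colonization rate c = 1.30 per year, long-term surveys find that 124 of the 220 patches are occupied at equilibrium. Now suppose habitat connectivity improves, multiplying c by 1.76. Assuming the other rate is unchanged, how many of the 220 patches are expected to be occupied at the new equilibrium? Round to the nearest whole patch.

165

Observed p* = 124/220 = 0.56364.
Balance c(1−p*) = e gives e = 1.30×(1 − 0.56364) = 0.56727.
New p* = 1 − e/c = 1 − 0.56727/2.28800 = 0.75207.
Expected occupied = 220 × 0.75207 = 165.46 ≈ 165.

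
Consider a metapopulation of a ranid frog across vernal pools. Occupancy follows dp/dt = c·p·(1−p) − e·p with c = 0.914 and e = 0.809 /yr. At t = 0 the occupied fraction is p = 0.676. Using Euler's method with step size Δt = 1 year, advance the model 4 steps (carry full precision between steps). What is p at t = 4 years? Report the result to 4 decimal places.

0.2048

Update rule: p ← p + [c·p·(1−p) − e·p]·Δt with Δt = 1.
step 1: Δp = -0.34670, p = 0.32930
step 2: Δp = -0.06454, p = 0.26477
step 3: Δp = -0.03627, p = 0.22849
step 4: Δp = -0.02373, p = 0.20477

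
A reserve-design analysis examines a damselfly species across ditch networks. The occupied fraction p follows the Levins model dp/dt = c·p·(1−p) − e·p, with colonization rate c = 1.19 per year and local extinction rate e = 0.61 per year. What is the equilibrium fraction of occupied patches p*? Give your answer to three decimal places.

At equilibrium, colonization balances extinction: c·p*·(1−p*) = e·p*.
So p* = 1 − e/c = 1 − 0.61/1.19 = 1 − 0.5126 = 0.4874.

0.487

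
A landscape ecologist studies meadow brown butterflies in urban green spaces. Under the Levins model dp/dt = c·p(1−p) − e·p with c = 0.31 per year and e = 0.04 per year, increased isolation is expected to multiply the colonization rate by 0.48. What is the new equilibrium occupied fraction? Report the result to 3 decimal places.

0.731

Before: p* = 1 − 0.04/0.31 = 0.8710.
After the change, c = 0.1488, e = 0.04, so p* = 1 − 0.04/0.1488 = 0.7312.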